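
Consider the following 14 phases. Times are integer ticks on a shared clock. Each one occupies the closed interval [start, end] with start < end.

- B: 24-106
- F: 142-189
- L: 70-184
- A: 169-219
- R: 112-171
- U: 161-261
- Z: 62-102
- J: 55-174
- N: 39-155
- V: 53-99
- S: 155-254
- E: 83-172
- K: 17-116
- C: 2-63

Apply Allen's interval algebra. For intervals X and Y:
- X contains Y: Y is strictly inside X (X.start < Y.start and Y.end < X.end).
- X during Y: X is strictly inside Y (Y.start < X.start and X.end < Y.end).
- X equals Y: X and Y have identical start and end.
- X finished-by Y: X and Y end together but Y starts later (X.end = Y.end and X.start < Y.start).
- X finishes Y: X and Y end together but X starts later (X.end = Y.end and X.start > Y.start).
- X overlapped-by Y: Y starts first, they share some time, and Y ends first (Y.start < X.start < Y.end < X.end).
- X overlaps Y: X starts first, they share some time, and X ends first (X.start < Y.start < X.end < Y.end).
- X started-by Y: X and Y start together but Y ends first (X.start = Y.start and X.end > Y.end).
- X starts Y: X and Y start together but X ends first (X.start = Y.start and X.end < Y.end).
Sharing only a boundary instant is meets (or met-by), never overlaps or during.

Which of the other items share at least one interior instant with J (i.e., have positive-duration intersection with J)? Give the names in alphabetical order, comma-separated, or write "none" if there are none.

A, B, C, E, F, K, L, N, R, S, U, V, Z

Target J = [55, 174].
A [169, 219] → overlapped-by → yes.
B [24, 106] → overlaps → yes.
C [2, 63] → overlaps → yes.
E [83, 172] → during → yes.
F [142, 189] → overlapped-by → yes.
K [17, 116] → overlaps → yes.
L [70, 184] → overlapped-by → yes.
N [39, 155] → overlaps → yes.
R [112, 171] → during → yes.
S [155, 254] → overlapped-by → yes.
U [161, 261] → overlapped-by → yes.
V [53, 99] → overlaps → yes.
Z [62, 102] → during → yes.
Result: A, B, C, E, F, K, L, N, R, S, U, V, Z.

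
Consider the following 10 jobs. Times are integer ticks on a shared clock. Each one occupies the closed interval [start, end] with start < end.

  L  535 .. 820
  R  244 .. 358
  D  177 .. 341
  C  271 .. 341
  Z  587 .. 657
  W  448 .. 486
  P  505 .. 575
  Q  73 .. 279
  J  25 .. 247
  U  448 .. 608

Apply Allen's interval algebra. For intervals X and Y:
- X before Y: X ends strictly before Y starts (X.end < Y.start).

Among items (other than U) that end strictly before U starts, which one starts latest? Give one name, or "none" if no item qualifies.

Target U = [448, 608].
C [271, 341] → before → candidate.
D [177, 341] → before → candidate.
J [25, 247] → before → candidate.
L [535, 820] → overlapped-by → excluded.
P [505, 575] → during → excluded.
Q [73, 279] → before → candidate.
R [244, 358] → before → candidate.
W [448, 486] → starts → excluded.
Z [587, 657] → overlapped-by → excluded.
Among candidates, latest start is 271 → C.

C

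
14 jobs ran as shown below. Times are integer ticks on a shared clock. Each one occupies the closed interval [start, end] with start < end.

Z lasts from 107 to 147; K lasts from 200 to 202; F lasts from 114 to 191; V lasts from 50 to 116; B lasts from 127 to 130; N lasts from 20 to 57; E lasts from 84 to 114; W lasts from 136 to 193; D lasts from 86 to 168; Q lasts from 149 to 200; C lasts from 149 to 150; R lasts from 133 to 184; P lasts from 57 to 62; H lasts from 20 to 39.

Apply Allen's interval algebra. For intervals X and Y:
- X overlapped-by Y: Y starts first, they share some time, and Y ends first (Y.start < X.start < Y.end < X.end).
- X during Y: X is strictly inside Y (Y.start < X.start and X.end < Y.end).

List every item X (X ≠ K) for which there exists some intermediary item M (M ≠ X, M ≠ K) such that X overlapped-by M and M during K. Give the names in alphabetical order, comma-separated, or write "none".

none

Target K = [200, 202].
Intermediaries M with M during K: none.
Union: none.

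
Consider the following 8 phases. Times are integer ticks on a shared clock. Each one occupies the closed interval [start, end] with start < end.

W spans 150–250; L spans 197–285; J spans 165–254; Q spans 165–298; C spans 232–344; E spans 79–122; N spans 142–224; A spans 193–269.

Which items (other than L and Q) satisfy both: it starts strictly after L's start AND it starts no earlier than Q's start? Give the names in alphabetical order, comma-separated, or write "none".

Conditions: its start is strictly after L's start (X.start > 197) AND its start is no earlier than Q's start (X.start >= 165).
A: start 193 > 197? ✗; start 193 >= 165? ✓ → no.
C: start 232 > 197? ✓; start 232 >= 165? ✓ → yes.
E: start 79 > 197? ✗; start 79 >= 165? ✗ → no.
J: start 165 > 197? ✗; start 165 >= 165? ✓ → no.
N: start 142 > 197? ✗; start 142 >= 165? ✗ → no.
W: start 150 > 197? ✗; start 150 >= 165? ✗ → no.
Result: C.

C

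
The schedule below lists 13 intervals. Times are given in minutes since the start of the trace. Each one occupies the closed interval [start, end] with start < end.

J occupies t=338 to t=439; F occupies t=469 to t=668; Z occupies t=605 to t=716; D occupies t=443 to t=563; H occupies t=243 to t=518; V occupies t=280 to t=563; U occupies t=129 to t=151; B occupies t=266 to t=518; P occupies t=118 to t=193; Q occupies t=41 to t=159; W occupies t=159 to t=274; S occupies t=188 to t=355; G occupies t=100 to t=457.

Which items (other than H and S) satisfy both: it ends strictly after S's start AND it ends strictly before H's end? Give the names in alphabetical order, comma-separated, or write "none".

G, J, P, W

Conditions: its end is strictly after S's start (X.end > t=188) AND its end is strictly before H's end (X.end < t=518).
B: end t=518 > t=188? ✓; end t=518 < t=518? ✗ → no.
D: end t=563 > t=188? ✓; end t=563 < t=518? ✗ → no.
F: end t=668 > t=188? ✓; end t=668 < t=518? ✗ → no.
G: end t=457 > t=188? ✓; end t=457 < t=518? ✓ → yes.
J: end t=439 > t=188? ✓; end t=439 < t=518? ✓ → yes.
P: end t=193 > t=188? ✓; end t=193 < t=518? ✓ → yes.
Q: end t=159 > t=188? ✗; end t=159 < t=518? ✓ → no.
U: end t=151 > t=188? ✗; end t=151 < t=518? ✓ → no.
V: end t=563 > t=188? ✓; end t=563 < t=518? ✗ → no.
W: end t=274 > t=188? ✓; end t=274 < t=518? ✓ → yes.
Z: end t=716 > t=188? ✓; end t=716 < t=518? ✗ → no.
Result: G, J, P, W.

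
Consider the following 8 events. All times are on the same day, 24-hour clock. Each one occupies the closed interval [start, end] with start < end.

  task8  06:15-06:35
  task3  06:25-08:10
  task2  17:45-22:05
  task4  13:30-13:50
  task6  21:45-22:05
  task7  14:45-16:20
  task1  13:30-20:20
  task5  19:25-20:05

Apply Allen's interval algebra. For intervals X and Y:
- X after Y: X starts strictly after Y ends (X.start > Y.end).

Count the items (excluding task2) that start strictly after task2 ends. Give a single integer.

Target task2 = [17:45, 22:05].
task1 [13:30, 20:20] → overlaps → no.
task3 [06:25, 08:10] → before → no.
task4 [13:30, 13:50] → before → no.
task5 [19:25, 20:05] → during → no.
task6 [21:45, 22:05] → finishes → no.
task7 [14:45, 16:20] → before → no.
task8 [06:15, 06:35] → before → no.
Total: 0.

0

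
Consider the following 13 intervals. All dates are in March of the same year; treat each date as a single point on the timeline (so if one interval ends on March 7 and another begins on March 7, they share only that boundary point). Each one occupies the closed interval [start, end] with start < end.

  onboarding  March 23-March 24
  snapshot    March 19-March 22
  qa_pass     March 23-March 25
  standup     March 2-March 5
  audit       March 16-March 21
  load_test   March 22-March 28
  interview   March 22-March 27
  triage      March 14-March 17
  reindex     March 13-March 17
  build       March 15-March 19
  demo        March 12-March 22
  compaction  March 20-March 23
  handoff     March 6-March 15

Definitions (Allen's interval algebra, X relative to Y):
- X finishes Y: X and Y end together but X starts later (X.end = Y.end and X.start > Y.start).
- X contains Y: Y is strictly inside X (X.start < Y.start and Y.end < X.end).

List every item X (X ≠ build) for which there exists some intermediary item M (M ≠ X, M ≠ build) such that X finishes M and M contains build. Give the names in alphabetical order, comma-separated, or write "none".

snapshot

Target build = [March 15, March 19].
Intermediaries M with M contains build: demo.
Via demo — items with X finishes demo: snapshot.
Union: snapshot.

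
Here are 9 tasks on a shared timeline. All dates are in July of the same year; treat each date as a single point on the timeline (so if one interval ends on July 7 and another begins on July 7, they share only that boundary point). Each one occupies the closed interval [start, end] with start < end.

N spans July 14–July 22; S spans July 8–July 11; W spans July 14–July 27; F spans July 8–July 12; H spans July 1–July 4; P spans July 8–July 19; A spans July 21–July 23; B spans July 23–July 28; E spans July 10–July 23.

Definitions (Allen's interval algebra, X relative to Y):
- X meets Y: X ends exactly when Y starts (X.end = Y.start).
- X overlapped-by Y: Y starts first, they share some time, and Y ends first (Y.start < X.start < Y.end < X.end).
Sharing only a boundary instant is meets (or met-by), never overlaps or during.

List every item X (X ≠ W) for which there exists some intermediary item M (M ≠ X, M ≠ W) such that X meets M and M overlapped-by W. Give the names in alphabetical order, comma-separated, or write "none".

Target W = [July 14, July 27].
Intermediaries M with M overlapped-by W: B.
Via B — items with X meets B: A, E.
Union: A, E.

A, E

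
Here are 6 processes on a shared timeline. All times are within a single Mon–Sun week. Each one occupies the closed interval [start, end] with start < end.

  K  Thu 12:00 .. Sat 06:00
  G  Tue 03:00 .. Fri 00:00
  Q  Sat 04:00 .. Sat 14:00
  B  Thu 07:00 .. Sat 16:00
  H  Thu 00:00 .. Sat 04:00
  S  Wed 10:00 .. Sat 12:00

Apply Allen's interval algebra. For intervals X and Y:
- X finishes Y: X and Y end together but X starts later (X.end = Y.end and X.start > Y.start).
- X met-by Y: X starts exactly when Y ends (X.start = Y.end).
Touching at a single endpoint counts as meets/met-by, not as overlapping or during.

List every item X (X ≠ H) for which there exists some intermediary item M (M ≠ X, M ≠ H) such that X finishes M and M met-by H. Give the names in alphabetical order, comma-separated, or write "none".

Target H = [Thu 00:00, Sat 04:00].
Intermediaries M with M met-by H: Q.
Via Q — items with X finishes Q: none.
Union: none.

none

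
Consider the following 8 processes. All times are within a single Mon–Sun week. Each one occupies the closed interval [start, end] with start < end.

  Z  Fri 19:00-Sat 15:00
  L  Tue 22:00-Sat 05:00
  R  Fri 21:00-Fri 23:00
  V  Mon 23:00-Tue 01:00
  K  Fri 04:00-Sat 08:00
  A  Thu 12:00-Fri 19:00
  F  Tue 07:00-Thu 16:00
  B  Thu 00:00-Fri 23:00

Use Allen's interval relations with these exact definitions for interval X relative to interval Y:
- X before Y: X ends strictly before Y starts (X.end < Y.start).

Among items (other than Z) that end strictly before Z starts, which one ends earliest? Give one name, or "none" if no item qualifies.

V

Target Z = [Fri 19:00, Sat 15:00].
A [Thu 12:00, Fri 19:00] → meets → excluded.
B [Thu 00:00, Fri 23:00] → overlaps → excluded.
F [Tue 07:00, Thu 16:00] → before → candidate.
K [Fri 04:00, Sat 08:00] → overlaps → excluded.
L [Tue 22:00, Sat 05:00] → overlaps → excluded.
R [Fri 21:00, Fri 23:00] → during → excluded.
V [Mon 23:00, Tue 01:00] → before → candidate.
Among candidates, earliest end is Tue 01:00 → V.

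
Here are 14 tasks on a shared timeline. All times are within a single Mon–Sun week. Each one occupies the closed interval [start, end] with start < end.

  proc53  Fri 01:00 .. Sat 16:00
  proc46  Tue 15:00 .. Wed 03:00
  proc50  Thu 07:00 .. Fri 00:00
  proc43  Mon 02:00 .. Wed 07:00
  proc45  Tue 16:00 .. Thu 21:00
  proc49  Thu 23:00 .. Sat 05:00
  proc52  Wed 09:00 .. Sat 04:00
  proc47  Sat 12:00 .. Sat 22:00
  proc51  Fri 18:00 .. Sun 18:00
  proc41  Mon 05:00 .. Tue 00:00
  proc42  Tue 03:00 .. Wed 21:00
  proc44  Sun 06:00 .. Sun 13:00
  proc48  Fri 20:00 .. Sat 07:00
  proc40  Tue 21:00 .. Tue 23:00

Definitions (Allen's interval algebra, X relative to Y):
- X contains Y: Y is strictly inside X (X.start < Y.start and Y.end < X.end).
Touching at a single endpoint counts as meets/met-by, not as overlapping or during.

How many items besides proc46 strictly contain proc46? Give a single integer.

Target proc46 = [Tue 15:00, Wed 03:00].
proc40 [Tue 21:00, Tue 23:00] → during → no.
proc41 [Mon 05:00, Tue 00:00] → before → no.
proc42 [Tue 03:00, Wed 21:00] → contains → counts.
proc43 [Mon 02:00, Wed 07:00] → contains → counts.
proc44 [Sun 06:00, Sun 13:00] → after → no.
proc45 [Tue 16:00, Thu 21:00] → overlapped-by → no.
proc47 [Sat 12:00, Sat 22:00] → after → no.
proc48 [Fri 20:00, Sat 07:00] → after → no.
proc49 [Thu 23:00, Sat 05:00] → after → no.
proc50 [Thu 07:00, Fri 00:00] → after → no.
proc51 [Fri 18:00, Sun 18:00] → after → no.
proc52 [Wed 09:00, Sat 04:00] → after → no.
proc53 [Fri 01:00, Sat 16:00] → after → no.
Total: 2.

2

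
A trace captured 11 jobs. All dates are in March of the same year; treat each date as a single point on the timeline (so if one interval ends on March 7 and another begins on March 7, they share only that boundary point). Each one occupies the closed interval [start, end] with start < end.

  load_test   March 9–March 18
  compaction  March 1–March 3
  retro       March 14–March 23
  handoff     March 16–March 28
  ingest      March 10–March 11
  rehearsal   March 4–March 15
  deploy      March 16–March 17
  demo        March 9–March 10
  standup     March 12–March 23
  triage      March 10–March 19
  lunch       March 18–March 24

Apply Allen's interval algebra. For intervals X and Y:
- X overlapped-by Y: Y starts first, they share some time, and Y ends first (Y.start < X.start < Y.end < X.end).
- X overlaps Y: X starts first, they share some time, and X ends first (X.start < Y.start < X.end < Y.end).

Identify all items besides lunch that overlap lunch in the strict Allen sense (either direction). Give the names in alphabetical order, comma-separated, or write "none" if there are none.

retro, standup, triage

Target lunch = [March 18, March 24].
compaction [March 1, March 3] → before → no.
demo [March 9, March 10] → before → no.
deploy [March 16, March 17] → before → no.
handoff [March 16, March 28] → contains → no.
ingest [March 10, March 11] → before → no.
load_test [March 9, March 18] → meets → no.
rehearsal [March 4, March 15] → before → no.
retro [March 14, March 23] → overlaps → yes.
standup [March 12, March 23] → overlaps → yes.
triage [March 10, March 19] → overlaps → yes.
Result: retro, standup, triage.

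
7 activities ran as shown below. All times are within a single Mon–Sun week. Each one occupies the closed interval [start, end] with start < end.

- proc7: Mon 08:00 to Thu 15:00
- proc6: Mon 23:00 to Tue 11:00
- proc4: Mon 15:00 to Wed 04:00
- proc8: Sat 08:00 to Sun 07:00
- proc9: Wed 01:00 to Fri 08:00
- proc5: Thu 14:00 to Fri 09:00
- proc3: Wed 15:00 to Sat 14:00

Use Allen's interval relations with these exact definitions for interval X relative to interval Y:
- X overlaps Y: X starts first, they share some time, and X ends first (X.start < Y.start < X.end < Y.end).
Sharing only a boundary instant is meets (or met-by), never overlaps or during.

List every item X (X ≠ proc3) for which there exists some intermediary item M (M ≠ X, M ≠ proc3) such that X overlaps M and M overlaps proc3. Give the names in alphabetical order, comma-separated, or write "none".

proc4, proc7

Target proc3 = [Wed 15:00, Sat 14:00].
Intermediaries M with M overlaps proc3: proc7, proc9.
Via proc7 — items with X overlaps proc7: none.
Via proc9 — items with X overlaps proc9: proc4, proc7.
Union: proc4, proc7.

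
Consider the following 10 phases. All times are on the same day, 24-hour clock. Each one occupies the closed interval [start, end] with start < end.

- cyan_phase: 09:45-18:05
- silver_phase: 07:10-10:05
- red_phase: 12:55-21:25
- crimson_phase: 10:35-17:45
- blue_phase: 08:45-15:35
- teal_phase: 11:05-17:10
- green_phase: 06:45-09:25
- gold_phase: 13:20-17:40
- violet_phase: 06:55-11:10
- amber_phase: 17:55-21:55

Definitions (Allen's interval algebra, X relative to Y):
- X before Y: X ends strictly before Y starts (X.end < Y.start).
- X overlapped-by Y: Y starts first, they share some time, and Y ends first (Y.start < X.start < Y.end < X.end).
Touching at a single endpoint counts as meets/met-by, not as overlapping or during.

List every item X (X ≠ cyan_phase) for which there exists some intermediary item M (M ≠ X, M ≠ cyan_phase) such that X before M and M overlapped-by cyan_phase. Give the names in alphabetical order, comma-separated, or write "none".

blue_phase, crimson_phase, gold_phase, green_phase, silver_phase, teal_phase, violet_phase

Target cyan_phase = [09:45, 18:05].
Intermediaries M with M overlapped-by cyan_phase: amber_phase, red_phase.
Via amber_phase — items with X before amber_phase: blue_phase, crimson_phase, gold_phase, green_phase, silver_phase, teal_phase, violet_phase.
Via red_phase — items with X before red_phase: green_phase, silver_phase, violet_phase.
Union: blue_phase, crimson_phase, gold_phase, green_phase, silver_phase, teal_phase, violet_phase.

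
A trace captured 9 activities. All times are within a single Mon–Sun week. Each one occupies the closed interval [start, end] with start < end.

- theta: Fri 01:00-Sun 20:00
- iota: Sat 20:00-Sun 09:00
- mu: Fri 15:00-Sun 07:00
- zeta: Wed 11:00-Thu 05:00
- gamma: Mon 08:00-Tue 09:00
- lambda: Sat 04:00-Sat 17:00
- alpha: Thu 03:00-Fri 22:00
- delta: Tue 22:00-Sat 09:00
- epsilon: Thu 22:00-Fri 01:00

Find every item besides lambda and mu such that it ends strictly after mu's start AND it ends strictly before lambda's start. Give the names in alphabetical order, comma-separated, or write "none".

Conditions: its end is strictly after mu's start (X.end > Fri 15:00) AND its end is strictly before lambda's start (X.end < Sat 04:00).
alpha: end Fri 22:00 > Fri 15:00? ✓; end Fri 22:00 < Sat 04:00? ✓ → yes.
delta: end Sat 09:00 > Fri 15:00? ✓; end Sat 09:00 < Sat 04:00? ✗ → no.
epsilon: end Fri 01:00 > Fri 15:00? ✗; end Fri 01:00 < Sat 04:00? ✓ → no.
gamma: end Tue 09:00 > Fri 15:00? ✗; end Tue 09:00 < Sat 04:00? ✓ → no.
iota: end Sun 09:00 > Fri 15:00? ✓; end Sun 09:00 < Sat 04:00? ✗ → no.
theta: end Sun 20:00 > Fri 15:00? ✓; end Sun 20:00 < Sat 04:00? ✗ → no.
zeta: end Thu 05:00 > Fri 15:00? ✗; end Thu 05:00 < Sat 04:00? ✓ → no.
Result: alpha.

alpha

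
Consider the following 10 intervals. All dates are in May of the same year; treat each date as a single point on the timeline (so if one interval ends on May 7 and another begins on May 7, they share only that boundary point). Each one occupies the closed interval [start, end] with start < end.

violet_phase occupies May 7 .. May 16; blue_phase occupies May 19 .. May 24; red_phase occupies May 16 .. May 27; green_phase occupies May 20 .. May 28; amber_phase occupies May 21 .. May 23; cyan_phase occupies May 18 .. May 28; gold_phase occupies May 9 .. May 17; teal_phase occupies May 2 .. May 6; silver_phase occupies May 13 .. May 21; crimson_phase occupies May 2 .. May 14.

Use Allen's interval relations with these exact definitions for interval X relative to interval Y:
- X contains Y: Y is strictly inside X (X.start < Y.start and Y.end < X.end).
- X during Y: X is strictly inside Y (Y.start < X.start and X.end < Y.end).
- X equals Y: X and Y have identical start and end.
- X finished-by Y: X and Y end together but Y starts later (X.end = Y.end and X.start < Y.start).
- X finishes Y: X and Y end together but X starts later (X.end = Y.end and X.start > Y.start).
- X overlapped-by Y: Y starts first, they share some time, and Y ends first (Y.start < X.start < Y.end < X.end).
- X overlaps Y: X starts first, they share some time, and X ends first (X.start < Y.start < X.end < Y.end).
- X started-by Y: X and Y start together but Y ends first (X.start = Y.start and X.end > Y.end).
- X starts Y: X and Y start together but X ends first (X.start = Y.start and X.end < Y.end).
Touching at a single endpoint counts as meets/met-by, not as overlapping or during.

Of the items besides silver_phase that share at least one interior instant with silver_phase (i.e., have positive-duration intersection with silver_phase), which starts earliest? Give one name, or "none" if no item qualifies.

Target silver_phase = [May 13, May 21].
amber_phase [May 21, May 23] → met-by → excluded.
blue_phase [May 19, May 24] → overlapped-by → candidate.
crimson_phase [May 2, May 14] → overlaps → candidate.
cyan_phase [May 18, May 28] → overlapped-by → candidate.
gold_phase [May 9, May 17] → overlaps → candidate.
green_phase [May 20, May 28] → overlapped-by → candidate.
red_phase [May 16, May 27] → overlapped-by → candidate.
teal_phase [May 2, May 6] → before → excluded.
violet_phase [May 7, May 16] → overlaps → candidate.
Among candidates, earliest start is May 2 → crimson_phase.

crimson_phase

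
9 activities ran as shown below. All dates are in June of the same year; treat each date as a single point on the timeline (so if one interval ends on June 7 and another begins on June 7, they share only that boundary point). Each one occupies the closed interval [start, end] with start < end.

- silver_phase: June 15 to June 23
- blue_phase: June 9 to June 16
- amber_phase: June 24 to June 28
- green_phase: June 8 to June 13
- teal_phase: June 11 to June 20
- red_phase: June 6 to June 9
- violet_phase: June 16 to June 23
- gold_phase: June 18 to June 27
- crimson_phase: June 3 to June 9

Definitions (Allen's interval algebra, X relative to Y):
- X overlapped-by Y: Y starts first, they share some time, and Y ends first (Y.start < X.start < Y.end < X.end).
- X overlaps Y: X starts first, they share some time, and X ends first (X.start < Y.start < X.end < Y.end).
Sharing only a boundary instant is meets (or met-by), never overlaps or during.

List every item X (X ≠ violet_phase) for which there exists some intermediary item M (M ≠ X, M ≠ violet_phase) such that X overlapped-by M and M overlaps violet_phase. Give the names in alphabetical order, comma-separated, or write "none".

Target violet_phase = [June 16, June 23].
Intermediaries M with M overlaps violet_phase: teal_phase.
Via teal_phase — items with X overlapped-by teal_phase: gold_phase, silver_phase.
Union: gold_phase, silver_phase.

gold_phase, silver_phase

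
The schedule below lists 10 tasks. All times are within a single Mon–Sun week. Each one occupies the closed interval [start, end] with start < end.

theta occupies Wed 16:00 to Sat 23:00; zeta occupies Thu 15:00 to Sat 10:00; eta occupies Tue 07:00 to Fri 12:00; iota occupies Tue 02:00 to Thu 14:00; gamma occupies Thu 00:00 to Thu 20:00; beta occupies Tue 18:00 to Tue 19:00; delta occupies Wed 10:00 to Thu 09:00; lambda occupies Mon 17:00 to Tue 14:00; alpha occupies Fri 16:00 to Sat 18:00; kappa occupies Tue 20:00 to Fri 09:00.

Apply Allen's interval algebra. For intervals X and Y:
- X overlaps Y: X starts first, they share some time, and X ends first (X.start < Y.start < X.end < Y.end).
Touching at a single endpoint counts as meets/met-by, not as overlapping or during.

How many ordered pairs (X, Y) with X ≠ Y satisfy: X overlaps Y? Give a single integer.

Checking all 90 ordered pairs for relation 'overlaps'; matching pairs in alphabetical order:
(delta, gamma): delta overlaps gamma ✓
(delta, theta): delta overlaps theta ✓
(eta, theta): eta overlaps theta ✓
(eta, zeta): eta overlaps zeta ✓
(gamma, zeta): gamma overlaps zeta ✓
(iota, eta): iota overlaps eta ✓
(iota, gamma): iota overlaps gamma ✓
(iota, kappa): iota overlaps kappa ✓
(iota, theta): iota overlaps theta ✓
(kappa, theta): kappa overlaps theta ✓
(kappa, zeta): kappa overlaps zeta ✓
(lambda, eta): lambda overlaps eta ✓
(lambda, iota): lambda overlaps iota ✓
(zeta, alpha): zeta overlaps alpha ✓
Count: 14.

14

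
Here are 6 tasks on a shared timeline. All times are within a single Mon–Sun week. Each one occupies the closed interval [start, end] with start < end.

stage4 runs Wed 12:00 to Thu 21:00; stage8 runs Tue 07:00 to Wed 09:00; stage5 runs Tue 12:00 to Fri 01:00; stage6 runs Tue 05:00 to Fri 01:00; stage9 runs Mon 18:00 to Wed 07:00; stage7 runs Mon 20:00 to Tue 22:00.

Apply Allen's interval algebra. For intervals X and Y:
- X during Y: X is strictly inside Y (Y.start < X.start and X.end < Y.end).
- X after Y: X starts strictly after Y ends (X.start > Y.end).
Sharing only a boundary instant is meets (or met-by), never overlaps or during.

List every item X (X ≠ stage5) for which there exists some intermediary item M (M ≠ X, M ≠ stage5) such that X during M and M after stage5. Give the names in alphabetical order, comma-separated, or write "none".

Target stage5 = [Tue 12:00, Fri 01:00].
Intermediaries M with M after stage5: none.
Union: none.

none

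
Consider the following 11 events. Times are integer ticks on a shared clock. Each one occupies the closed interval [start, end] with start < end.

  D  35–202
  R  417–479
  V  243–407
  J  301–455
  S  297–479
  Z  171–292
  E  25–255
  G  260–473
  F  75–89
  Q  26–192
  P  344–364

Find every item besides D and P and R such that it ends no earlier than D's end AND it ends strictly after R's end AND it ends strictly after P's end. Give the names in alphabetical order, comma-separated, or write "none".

Conditions: its end is no earlier than D's end (X.end >= 202) AND its end is strictly after R's end (X.end > 479) AND its end is strictly after P's end (X.end > 364).
E: end 255 >= 202? ✓; end 255 > 479? ✗; end 255 > 364? ✗ → no.
F: end 89 >= 202? ✗; end 89 > 479? ✗; end 89 > 364? ✗ → no.
G: end 473 >= 202? ✓; end 473 > 479? ✗; end 473 > 364? ✓ → no.
J: end 455 >= 202? ✓; end 455 > 479? ✗; end 455 > 364? ✓ → no.
Q: end 192 >= 202? ✗; end 192 > 479? ✗; end 192 > 364? ✗ → no.
S: end 479 >= 202? ✓; end 479 > 479? ✗; end 479 > 364? ✓ → no.
V: end 407 >= 202? ✓; end 407 > 479? ✗; end 407 > 364? ✓ → no.
Z: end 292 >= 202? ✓; end 292 > 479? ✗; end 292 > 364? ✗ → no.
Result: none.

none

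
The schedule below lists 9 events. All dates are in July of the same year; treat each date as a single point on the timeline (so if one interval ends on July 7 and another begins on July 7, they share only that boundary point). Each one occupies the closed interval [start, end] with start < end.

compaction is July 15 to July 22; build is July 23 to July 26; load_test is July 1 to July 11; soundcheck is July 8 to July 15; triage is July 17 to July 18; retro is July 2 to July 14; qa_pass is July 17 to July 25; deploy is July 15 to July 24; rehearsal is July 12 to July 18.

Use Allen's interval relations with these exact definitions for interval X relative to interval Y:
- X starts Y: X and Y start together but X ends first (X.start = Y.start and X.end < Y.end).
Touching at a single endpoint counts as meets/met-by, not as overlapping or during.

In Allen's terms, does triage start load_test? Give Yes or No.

No

triage = [July 17, July 18], load_test = [July 1, July 11].
Actual relation of triage to load_test: after.
Asked whether 'starts' holds → No.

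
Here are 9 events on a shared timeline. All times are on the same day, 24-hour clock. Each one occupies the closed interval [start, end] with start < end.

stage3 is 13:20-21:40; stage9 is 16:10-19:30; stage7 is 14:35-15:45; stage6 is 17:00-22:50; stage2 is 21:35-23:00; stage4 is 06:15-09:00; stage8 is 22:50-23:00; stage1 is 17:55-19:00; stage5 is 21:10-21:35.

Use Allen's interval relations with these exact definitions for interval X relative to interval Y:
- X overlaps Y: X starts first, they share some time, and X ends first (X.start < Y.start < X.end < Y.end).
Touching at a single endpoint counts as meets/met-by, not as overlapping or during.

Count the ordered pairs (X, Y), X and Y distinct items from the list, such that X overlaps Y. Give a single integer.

Checking all 72 ordered pairs for relation 'overlaps'; matching pairs in alphabetical order:
(stage3, stage2): stage3 overlaps stage2 ✓
(stage3, stage6): stage3 overlaps stage6 ✓
(stage6, stage2): stage6 overlaps stage2 ✓
(stage9, stage6): stage9 overlaps stage6 ✓
Count: 4.

4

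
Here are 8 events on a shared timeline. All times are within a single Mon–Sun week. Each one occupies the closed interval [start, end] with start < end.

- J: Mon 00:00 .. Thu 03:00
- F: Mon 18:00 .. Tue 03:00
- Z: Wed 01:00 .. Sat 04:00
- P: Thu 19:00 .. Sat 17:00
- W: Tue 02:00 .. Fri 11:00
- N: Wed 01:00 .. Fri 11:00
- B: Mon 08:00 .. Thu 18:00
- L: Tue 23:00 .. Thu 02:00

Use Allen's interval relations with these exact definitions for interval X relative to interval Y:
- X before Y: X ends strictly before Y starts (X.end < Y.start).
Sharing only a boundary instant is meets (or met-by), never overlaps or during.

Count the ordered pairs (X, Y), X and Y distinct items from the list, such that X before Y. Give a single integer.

7

Checking all 56 ordered pairs for relation 'before'; matching pairs in alphabetical order:
(B, P): B before P ✓
(F, L): F before L ✓
(F, N): F before N ✓
(F, P): F before P ✓
(F, Z): F before Z ✓
(J, P): J before P ✓
(L, P): L before P ✓
Count: 7.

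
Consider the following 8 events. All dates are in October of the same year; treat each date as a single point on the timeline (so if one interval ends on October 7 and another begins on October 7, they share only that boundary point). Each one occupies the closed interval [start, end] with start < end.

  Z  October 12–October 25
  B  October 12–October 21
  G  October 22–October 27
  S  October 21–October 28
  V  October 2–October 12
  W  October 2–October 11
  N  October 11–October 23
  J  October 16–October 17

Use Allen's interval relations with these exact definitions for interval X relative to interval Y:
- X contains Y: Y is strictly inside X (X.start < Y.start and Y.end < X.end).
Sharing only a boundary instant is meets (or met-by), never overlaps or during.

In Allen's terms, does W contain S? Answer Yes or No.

No

W = [October 2, October 11], S = [October 21, October 28].
Actual relation of W to S: before.
Asked whether 'contains' holds → No.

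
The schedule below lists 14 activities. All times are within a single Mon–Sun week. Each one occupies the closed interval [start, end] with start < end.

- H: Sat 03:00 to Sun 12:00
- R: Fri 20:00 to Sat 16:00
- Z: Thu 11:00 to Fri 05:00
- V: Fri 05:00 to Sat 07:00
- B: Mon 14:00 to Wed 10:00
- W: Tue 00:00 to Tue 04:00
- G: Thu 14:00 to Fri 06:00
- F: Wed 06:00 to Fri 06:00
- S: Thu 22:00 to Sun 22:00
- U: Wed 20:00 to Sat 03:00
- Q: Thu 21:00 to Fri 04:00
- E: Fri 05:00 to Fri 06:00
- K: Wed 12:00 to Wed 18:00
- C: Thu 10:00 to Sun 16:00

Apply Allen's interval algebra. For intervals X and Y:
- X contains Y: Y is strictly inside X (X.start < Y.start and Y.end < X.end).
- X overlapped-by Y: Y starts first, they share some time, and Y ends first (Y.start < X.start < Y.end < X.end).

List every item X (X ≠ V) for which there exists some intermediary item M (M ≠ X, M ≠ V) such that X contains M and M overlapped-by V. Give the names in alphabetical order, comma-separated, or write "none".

Target V = [Fri 05:00, Sat 07:00].
Intermediaries M with M overlapped-by V: H, R.
Via H — items with X contains H: C, S.
Via R — items with X contains R: C, S.
Union: C, S.

C, S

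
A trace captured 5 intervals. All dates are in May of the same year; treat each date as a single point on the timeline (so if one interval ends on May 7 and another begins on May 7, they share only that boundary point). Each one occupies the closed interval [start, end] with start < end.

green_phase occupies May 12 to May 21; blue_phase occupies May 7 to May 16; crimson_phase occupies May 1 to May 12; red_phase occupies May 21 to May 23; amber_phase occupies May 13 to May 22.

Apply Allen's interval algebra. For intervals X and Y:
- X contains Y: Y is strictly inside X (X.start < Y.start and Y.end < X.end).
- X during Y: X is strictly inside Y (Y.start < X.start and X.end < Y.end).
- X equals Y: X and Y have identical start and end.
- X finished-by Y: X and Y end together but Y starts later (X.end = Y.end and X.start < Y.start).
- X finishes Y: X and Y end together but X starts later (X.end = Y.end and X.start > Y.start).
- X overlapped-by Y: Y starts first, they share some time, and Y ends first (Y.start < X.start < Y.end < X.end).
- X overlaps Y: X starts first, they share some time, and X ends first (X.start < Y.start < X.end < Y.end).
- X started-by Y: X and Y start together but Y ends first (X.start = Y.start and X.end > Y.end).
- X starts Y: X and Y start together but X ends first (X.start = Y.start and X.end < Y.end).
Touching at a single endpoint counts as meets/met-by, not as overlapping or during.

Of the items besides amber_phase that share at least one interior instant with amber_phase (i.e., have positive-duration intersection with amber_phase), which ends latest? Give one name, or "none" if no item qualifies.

red_phase

Target amber_phase = [May 13, May 22].
blue_phase [May 7, May 16] → overlaps → candidate.
crimson_phase [May 1, May 12] → before → excluded.
green_phase [May 12, May 21] → overlaps → candidate.
red_phase [May 21, May 23] → overlapped-by → candidate.
Among candidates, latest end is May 23 → red_phase.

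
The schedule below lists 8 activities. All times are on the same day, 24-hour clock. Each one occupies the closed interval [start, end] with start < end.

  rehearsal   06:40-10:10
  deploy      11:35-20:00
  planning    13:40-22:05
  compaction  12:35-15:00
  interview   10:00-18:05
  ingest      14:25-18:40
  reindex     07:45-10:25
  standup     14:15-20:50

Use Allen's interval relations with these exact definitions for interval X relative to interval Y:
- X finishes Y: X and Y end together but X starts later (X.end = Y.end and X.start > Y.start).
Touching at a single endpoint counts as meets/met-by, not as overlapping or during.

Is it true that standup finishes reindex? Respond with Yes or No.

standup = [14:15, 20:50], reindex = [07:45, 10:25].
Actual relation of standup to reindex: after.
Asked whether 'finishes' holds → No.

No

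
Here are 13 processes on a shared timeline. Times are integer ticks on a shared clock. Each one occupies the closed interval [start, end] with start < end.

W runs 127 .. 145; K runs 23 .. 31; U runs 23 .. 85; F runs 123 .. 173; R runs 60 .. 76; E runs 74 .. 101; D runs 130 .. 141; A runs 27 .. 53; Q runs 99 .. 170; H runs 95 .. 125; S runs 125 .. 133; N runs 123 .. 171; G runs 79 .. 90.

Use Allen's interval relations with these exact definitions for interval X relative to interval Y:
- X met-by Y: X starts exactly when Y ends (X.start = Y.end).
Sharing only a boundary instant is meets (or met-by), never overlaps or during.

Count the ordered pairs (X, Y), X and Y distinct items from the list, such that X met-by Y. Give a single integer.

Checking all 156 ordered pairs for relation 'met-by'; matching pairs in alphabetical order:
(S, H): S met-by H ✓
Count: 1.

1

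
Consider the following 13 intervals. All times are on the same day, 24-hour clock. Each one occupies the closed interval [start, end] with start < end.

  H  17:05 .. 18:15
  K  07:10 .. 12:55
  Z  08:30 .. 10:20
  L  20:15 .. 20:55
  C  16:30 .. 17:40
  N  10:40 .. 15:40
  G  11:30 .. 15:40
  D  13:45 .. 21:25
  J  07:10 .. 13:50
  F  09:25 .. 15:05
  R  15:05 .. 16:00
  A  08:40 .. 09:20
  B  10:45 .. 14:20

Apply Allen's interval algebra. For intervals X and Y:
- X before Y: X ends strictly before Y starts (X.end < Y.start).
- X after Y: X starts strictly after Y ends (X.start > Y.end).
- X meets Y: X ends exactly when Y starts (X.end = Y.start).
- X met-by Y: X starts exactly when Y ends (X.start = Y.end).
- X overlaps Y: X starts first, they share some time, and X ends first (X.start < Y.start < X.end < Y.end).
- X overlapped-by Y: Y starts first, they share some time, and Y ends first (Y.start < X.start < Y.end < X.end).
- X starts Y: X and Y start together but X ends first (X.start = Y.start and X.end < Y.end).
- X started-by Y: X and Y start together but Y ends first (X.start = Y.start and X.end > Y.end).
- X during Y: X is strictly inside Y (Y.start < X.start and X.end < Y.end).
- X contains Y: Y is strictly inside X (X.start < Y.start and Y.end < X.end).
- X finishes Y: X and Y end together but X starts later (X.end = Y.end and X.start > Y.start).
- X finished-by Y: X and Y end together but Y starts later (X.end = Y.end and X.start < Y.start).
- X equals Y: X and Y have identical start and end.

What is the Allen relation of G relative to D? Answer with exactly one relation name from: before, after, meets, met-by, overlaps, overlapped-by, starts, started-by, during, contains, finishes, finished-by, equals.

overlaps

G = [11:30, 15:40]; D = [13:45, 21:25].
Compare endpoints: G.start < D.start, G.start < D.end, G.end > D.start, G.end < D.end.
That pattern is 'overlaps'.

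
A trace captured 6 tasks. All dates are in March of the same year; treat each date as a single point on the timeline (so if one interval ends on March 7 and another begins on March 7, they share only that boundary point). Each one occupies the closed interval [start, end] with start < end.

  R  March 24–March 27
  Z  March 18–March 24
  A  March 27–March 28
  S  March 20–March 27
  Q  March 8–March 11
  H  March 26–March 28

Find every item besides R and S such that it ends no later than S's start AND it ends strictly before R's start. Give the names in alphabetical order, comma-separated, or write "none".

Q

Conditions: its end is no later than S's start (X.end <= March 20) AND its end is strictly before R's start (X.end < March 24).
A: end March 28 <= March 20? ✗; end March 28 < March 24? ✗ → no.
H: end March 28 <= March 20? ✗; end March 28 < March 24? ✗ → no.
Q: end March 11 <= March 20? ✓; end March 11 < March 24? ✓ → yes.
Z: end March 24 <= March 20? ✗; end March 24 < March 24? ✗ → no.
Result: Q.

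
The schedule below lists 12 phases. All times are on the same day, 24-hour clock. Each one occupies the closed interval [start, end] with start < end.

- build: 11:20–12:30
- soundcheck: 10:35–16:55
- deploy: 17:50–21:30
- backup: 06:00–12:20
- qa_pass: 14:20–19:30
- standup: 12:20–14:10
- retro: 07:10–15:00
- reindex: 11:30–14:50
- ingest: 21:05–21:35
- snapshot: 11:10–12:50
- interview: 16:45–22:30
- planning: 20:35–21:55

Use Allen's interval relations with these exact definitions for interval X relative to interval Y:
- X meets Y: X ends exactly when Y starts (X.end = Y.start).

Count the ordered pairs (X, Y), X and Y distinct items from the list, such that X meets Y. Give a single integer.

1

Checking all 132 ordered pairs for relation 'meets'; matching pairs in alphabetical order:
(backup, standup): backup meets standup ✓
Count: 1.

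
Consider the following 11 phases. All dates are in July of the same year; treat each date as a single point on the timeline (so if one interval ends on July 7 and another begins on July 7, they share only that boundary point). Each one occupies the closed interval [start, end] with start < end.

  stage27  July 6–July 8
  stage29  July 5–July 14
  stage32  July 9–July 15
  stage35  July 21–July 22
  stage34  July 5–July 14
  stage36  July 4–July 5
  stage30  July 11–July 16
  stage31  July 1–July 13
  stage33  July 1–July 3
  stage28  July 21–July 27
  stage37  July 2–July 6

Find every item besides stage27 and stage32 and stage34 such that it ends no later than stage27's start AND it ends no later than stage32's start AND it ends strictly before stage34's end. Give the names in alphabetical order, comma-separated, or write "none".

stage33, stage36, stage37

Conditions: its end is no later than stage27's start (X.end <= July 6) AND its end is no later than stage32's start (X.end <= July 9) AND its end is strictly before stage34's end (X.end < July 14).
stage28: end July 27 <= July 6? ✗; end July 27 <= July 9? ✗; end July 27 < July 14? ✗ → no.
stage29: end July 14 <= July 6? ✗; end July 14 <= July 9? ✗; end July 14 < July 14? ✗ → no.
stage30: end July 16 <= July 6? ✗; end July 16 <= July 9? ✗; end July 16 < July 14? ✗ → no.
stage31: end July 13 <= July 6? ✗; end July 13 <= July 9? ✗; end July 13 < July 14? ✓ → no.
stage33: end July 3 <= July 6? ✓; end July 3 <= July 9? ✓; end July 3 < July 14? ✓ → yes.
stage35: end July 22 <= July 6? ✗; end July 22 <= July 9? ✗; end July 22 < July 14? ✗ → no.
stage36: end July 5 <= July 6? ✓; end July 5 <= July 9? ✓; end July 5 < July 14? ✓ → yes.
stage37: end July 6 <= July 6? ✓; end July 6 <= July 9? ✓; end July 6 < July 14? ✓ → yes.
Result: stage33, stage36, stage37.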